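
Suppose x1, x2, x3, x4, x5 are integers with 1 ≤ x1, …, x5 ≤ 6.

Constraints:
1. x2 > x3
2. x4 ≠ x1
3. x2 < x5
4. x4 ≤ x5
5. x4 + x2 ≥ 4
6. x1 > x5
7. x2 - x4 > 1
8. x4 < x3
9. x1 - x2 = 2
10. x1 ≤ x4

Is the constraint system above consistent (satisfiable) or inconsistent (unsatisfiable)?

Constraints 1, 3, 6, 8, and 10 give x3 < x2, x2 < x5, x5 < x1, x1 ≤ x4, x4 < x3. Chaining: x3 < x2 < x5 < x1 ≤ x4 < x3, which forces x3 < x3 — impossible.

Unsatisfiable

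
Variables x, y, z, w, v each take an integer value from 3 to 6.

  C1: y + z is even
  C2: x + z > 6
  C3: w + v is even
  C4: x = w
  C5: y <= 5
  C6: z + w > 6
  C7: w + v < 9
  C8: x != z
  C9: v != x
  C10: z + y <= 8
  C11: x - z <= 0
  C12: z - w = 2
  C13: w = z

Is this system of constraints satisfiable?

From constraints 4 and 13, x = w = z, so x = z. But constraint 8 says x ≠ z. Contradiction.

Unsatisfiable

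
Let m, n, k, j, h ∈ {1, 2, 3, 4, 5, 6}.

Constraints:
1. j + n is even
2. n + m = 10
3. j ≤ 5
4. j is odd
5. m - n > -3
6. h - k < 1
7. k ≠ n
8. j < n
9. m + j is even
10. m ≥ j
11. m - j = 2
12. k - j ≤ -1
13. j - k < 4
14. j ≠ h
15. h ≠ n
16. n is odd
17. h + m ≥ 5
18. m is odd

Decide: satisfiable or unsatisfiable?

Satisfiable

Try m = 5, n = 5, k = 2, j = 3, h = 2.
Check constraint 2: n + m = 10; constraint 5: m - n = 0; constraint 6: h - k = 0. The remaining constraints are straightforward to verify.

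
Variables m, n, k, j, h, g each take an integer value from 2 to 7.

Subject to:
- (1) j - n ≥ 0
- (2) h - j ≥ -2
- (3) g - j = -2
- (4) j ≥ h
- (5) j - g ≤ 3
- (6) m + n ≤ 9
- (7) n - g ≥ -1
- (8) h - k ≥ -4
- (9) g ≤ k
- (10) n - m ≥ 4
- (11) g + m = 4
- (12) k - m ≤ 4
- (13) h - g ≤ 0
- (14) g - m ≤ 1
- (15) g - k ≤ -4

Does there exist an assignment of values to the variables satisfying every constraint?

Constraints 1, 2, 10, 12, 13, and 15 give n − m ≥ 4, m − k ≥ -4, k − g ≥ 4, g − h ≥ 0, h − j ≥ -2, j − n ≥ 0.
Adding all 6 inequalities: the left sides telescope to 0, and the right sides sum to 4 + (-4) + 4 + 0 + (-2) + 0 = 2. So 0 ≥ 2, which is false.

Unsatisfiable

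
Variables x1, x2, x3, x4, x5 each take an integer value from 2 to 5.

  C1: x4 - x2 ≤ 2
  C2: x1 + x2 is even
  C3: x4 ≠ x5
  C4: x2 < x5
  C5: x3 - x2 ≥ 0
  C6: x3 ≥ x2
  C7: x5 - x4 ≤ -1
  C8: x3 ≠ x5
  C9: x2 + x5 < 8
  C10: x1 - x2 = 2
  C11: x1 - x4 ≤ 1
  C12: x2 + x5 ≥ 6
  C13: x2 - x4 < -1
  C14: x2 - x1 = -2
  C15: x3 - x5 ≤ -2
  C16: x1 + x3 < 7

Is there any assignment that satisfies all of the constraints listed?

Unsatisfiable

Constraints 1, 5, 7, and 15 give x3 − x2 ≥ 0, x2 − x4 ≥ -2, x4 − x5 ≥ 1, x5 − x3 ≥ 2.
Adding all 4 inequalities: the left sides telescope to 0, and the right sides sum to 0 + (-2) + 1 + 2 = 1. So 0 ≥ 1, which is false.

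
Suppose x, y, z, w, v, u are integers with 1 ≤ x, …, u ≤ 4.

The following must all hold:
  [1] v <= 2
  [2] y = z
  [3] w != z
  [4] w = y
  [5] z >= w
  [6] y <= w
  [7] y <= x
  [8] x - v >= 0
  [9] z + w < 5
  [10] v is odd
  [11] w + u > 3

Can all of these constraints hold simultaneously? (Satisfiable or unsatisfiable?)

Unsatisfiable

From constraints 2 and 4, w = y = z, so w = z. But constraint 3 says w ≠ z. Contradiction.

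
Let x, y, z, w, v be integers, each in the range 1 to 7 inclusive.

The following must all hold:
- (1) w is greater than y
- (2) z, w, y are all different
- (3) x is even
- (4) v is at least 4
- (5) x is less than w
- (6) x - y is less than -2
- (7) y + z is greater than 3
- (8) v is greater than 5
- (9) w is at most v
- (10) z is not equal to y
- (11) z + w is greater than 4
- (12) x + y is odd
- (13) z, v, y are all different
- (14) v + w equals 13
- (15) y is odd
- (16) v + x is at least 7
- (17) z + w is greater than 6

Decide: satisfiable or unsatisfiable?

One satisfying assignment is x = 2, y = 5, z = 1, w = 6, v = 7.
For the less obvious constraints — constraint 6: x - y = -3; constraint 7: y + z = 6; constraint 11: z + w = 7 — and the others hold by inspection.

Satisfiable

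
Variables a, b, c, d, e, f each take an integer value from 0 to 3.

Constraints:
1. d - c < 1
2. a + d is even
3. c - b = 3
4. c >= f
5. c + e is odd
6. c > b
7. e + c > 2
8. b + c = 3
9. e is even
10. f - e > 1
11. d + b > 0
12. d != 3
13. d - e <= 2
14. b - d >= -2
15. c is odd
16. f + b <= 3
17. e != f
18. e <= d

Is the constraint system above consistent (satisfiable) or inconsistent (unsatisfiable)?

Take a = 3, b = 0, c = 3, d = 1, e = 0, f = 2. Then constraint 1: d - c = -2; constraint 3: c - b = 3, and every other listed constraint is also met.

Satisfiable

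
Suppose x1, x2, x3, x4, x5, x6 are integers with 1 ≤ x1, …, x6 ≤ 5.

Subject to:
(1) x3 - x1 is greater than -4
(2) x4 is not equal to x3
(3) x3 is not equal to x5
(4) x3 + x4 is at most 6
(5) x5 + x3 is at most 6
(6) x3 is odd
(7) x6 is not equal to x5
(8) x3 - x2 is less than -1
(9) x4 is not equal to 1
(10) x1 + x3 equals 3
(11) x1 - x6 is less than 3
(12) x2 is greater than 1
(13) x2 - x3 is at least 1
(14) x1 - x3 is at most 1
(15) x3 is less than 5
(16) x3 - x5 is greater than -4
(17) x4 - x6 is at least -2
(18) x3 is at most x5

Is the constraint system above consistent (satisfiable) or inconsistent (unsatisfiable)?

Setting (x1, x2, x3, x4, x5, x6) = (2, 4, 1, 2, 4, 1) satisfies everything: constraint 1: x3 - x1 = -1; constraint 4: x3 + x4 = 3; constraint 5: x5 + x3 = 5, and the others follow.

Satisfiable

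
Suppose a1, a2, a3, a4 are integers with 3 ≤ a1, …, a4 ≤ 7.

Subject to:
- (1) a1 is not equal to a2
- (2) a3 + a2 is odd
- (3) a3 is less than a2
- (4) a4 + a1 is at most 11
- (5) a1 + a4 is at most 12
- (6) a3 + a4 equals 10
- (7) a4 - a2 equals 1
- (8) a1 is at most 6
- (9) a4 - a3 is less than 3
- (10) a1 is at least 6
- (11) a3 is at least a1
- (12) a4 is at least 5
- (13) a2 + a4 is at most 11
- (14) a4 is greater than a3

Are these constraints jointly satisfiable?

Unsatisfiable

From constraints 10 and 11: a3 ≥ a1 ≥ 6. From constraint 12: a4 ≥ 5. Hence a3 + a4 ≥ 11. But constraint 6 requires a3 + a4 = 10, and 10 < 11. Contradiction.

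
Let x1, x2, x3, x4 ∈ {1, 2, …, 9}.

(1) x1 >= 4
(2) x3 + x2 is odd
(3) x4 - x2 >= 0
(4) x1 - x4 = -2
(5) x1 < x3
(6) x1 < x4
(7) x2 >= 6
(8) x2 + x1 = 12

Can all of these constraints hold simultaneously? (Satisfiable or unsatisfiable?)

Satisfiable

Try x1 = 5, x2 = 7, x3 = 8, x4 = 7.
Check constraint 3: x4 - x2 = 0; constraint 4: x1 - x4 = -2; constraint 8: x2 + x1 = 12. The remaining constraints are straightforward to verify.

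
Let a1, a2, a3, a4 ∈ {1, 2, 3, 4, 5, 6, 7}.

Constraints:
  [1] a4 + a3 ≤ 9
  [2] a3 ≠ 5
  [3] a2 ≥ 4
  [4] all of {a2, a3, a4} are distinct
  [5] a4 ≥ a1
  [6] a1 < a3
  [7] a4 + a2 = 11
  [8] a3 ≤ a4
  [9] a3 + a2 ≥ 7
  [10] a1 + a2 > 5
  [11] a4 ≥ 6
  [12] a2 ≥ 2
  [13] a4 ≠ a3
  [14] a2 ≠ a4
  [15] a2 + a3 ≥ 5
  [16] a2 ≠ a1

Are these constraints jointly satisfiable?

Take a1 = 1, a2 = 5, a3 = 2, a4 = 6. Then constraint 1: a4 + a3 = 8; constraint 7: a4 + a2 = 11; constraint 9: a3 + a2 = 7, and every other listed constraint is also met.

Satisfiable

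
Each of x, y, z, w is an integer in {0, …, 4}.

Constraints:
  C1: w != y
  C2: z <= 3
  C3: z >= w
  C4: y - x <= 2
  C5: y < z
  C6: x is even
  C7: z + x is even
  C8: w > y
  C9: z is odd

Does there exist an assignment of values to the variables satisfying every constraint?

Unsatisfiable

Constraint 9 makes z odd and constraint 6 makes x even, so z + x must be odd. Constraint 7 says z + x is even — contradiction.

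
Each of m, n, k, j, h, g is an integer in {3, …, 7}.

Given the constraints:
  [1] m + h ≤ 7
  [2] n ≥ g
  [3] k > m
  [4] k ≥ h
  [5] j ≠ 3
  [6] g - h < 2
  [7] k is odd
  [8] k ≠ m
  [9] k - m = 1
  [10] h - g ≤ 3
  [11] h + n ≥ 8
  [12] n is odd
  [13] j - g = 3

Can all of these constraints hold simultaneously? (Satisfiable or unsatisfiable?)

Satisfiable

Take m = 4, n = 5, k = 5, j = 6, h = 3, g = 3. Then constraint 1: m + h = 7; constraint 6: g - h = 0, and every other listed constraint is also met.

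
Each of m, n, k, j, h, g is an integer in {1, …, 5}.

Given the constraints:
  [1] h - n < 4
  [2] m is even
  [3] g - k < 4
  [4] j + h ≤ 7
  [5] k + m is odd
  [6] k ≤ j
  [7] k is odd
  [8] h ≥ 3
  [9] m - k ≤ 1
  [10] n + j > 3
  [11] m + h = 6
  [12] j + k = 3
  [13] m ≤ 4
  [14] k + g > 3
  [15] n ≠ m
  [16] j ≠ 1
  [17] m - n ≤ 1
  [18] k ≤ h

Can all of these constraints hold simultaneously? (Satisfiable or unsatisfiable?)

Satisfiable

Take m = 2, n = 3, k = 1, j = 2, h = 4, g = 4. Then constraint 1: h - n = 1; constraint 3: g - k = 3, and every other listed constraint is also met.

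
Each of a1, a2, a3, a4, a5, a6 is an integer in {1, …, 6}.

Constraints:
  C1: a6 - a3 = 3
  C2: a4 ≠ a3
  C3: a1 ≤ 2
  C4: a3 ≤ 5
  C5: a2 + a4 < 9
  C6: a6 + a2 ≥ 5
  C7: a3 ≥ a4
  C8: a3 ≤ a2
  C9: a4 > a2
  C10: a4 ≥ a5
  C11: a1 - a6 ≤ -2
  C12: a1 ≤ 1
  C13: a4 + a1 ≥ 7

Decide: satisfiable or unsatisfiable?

Unsatisfiable

From constraints 4 and 7: a4 ≤ a3 ≤ 5. From constraint 12: a1 ≤ 1. Hence a4 + a1 ≤ 6. But constraint 13 requires a4 + a1 ≥ 7, and 7 > 6. Contradiction.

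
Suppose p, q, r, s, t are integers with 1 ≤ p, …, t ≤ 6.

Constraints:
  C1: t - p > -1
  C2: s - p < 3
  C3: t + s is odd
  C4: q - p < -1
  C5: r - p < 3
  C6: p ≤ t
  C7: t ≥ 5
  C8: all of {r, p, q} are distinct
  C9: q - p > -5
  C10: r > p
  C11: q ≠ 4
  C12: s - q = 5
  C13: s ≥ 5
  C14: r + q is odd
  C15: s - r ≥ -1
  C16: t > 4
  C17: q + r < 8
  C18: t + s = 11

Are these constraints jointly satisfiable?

One satisfying assignment is p = 5, q = 1, r = 6, s = 6, t = 5.
For the less obvious constraints — constraint 1: t - p = 0; constraint 2: s - p = 1; constraint 4: q - p = -4 — and the others hold by inspection.

Satisfiable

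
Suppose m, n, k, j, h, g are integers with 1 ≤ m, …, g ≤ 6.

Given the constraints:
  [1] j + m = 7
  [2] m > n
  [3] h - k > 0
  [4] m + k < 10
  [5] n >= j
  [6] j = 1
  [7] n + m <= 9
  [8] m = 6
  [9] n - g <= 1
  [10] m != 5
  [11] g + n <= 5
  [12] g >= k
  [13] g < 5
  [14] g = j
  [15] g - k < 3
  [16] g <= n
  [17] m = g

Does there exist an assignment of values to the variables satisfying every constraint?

Constraint 8 fixes m = 6 and constraint 6 fixes j = 1. Constraints 14 and 17 give m = g = j, so m = j. But 6 ≠ 1 — contradiction.

Unsatisfiable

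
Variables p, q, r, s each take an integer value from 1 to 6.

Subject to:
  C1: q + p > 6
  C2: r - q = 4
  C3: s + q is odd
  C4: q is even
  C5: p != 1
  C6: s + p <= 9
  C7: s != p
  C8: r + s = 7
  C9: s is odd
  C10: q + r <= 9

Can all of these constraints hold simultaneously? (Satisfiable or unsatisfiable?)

Satisfiable

Setting (p, q, r, s) = (5, 2, 6, 1) satisfies everything: constraint 1: q + p = 7; constraint 2: r - q = 4; constraint 6: s + p = 6, and the others follow.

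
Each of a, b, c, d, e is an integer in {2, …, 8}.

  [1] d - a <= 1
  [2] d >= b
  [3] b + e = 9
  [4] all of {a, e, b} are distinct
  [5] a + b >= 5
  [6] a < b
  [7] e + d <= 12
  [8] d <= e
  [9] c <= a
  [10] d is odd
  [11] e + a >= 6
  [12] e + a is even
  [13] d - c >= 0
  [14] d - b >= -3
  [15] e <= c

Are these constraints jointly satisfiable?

Constraints 2, 6, 8, 9, and 15 give b ≤ d, d ≤ e, e ≤ c, c ≤ a, a < b. Chaining: b ≤ d ≤ e ≤ c ≤ a < b, which forces b < b — impossible.

Unsatisfiable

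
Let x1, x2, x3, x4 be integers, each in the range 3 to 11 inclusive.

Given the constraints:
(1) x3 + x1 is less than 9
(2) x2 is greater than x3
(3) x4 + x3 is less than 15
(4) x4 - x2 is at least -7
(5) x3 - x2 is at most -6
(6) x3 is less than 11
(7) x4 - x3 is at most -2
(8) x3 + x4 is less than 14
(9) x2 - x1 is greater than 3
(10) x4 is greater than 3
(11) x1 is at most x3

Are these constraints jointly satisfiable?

Unsatisfiable

Constraints 4, 5, and 7 give x4 − x2 ≥ -7, x2 − x3 ≥ 6, x3 − x4 ≥ 2.
Adding all 3 inequalities: the left sides telescope to 0, and the right sides sum to (-7) + 6 + 2 = 1. So 0 ≥ 1, which is false.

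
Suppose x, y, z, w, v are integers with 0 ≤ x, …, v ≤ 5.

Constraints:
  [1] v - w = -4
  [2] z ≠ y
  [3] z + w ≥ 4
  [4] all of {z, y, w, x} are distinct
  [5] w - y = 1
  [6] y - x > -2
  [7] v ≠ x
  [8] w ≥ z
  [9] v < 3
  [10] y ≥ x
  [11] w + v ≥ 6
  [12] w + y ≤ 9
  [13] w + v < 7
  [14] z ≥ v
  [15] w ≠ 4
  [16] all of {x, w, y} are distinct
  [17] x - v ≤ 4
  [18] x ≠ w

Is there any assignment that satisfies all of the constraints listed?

Satisfiable

One satisfying assignment is x = 3, y = 4, z = 2, w = 5, v = 1.
For the less obvious constraints — constraint 1: v - w = -4; constraint 3: z + w = 7; constraint 5: w - y = 1 — and the others hold by inspection.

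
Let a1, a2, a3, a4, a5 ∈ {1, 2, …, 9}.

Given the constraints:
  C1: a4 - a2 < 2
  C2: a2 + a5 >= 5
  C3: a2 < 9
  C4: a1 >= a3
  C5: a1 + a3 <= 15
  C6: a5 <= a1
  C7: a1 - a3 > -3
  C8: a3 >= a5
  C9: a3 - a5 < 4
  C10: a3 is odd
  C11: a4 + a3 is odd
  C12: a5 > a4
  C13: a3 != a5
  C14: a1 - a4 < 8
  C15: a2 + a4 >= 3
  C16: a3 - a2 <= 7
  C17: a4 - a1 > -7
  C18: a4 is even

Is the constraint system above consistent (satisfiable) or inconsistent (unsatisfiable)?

Try a1 = 7, a2 = 2, a3 = 7, a4 = 2, a5 = 4.
Check constraint 1: a4 - a2 = 0; constraint 2: a2 + a5 = 6; constraint 5: a1 + a3 = 14. The remaining constraints are straightforward to verify.

Satisfiable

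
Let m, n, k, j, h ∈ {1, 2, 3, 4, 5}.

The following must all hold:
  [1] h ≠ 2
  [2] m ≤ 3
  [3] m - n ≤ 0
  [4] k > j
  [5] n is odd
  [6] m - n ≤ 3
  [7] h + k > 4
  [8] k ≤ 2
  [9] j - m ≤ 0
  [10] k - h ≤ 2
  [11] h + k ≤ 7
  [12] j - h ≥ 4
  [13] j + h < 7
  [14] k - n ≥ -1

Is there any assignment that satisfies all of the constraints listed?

Unsatisfiable

Constraints 3, 9, 10, 12, and 14 give h − k ≥ -2, k − n ≥ -1, n − m ≥ 0, m − j ≥ 0, j − h ≥ 4.
Adding all 5 inequalities: the left sides telescope to 0, and the right sides sum to (-2) + (-1) + 0 + 0 + 4 = 1. So 0 ≥ 1, which is false.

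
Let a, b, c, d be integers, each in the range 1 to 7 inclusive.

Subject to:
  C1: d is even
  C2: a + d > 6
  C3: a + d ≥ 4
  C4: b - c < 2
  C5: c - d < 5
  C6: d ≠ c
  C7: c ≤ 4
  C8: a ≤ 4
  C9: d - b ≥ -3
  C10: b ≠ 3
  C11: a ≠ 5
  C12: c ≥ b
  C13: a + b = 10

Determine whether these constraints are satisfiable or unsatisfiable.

From constraint 8: a ≤ 4. From constraints 7 and 12: b ≤ c ≤ 4. Hence a + b ≤ 8. But constraint 13 requires a + b = 10, and 10 > 8. Contradiction.

Unsatisfiable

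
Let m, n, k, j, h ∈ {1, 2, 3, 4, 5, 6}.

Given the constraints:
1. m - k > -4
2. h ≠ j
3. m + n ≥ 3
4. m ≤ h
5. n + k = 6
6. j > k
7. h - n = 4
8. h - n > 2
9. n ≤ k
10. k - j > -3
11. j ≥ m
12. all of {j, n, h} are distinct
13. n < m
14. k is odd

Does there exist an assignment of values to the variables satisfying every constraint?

Satisfiable

Try m = 4, n = 1, k = 5, j = 6, h = 5.
Check constraint 1: m - k = -1; constraint 3: m + n = 5. The remaining constraints are straightforward to verify.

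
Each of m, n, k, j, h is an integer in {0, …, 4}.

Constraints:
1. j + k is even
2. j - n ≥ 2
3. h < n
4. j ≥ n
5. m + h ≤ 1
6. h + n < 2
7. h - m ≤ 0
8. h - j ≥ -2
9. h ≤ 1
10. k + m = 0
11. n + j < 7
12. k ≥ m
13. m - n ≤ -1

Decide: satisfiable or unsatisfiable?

Unsatisfiable

Constraints 2, 7, 8, and 13 give j − n ≥ 2, n − m ≥ 1, m − h ≥ 0, h − j ≥ -2.
Adding all 4 inequalities: the left sides telescope to 0, and the right sides sum to 2 + 1 + 0 + (-2) = 1. So 0 ≥ 1, which is false.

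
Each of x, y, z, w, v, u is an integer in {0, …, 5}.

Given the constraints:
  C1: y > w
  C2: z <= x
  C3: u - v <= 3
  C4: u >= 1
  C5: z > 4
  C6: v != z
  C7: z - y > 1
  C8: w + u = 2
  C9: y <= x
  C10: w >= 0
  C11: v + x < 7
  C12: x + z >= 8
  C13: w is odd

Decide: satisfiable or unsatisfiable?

Setting (x, y, z, w, v, u) = (5, 3, 5, 1, 1, 1) satisfies everything: constraint 3: u - v = 0; constraint 7: z - y = 2; constraint 8: w + u = 2, and the others follow.

Satisfiable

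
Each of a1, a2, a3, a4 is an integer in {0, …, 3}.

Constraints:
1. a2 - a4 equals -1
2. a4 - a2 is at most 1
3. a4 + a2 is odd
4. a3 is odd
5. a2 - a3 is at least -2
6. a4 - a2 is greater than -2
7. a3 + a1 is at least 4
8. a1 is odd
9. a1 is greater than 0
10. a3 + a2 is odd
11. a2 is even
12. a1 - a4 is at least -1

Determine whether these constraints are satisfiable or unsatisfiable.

Satisfiable

Try a1 = 3, a2 = 2, a3 = 1, a4 = 3.
Check constraint 1: a2 - a4 = -1; constraint 2: a4 - a2 = 1; constraint 5: a2 - a3 = 1. The remaining constraints are straightforward to verify.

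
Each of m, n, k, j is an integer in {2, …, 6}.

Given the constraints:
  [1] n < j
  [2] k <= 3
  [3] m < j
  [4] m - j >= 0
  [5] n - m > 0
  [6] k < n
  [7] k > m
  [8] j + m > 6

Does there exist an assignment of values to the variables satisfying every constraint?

Unsatisfiable

Constraints 1, 4, 6, and 7 give n < j, j ≤ m, m < k, k < n. Chaining: n < j ≤ m < k < n, which forces n < n — impossible.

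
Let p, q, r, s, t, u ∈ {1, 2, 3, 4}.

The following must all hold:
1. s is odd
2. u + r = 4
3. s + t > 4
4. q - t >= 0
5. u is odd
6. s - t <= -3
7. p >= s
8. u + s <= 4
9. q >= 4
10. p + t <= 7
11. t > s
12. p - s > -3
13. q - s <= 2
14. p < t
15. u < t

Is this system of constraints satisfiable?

Unsatisfiable

Constraints 4, 6, and 13 give s − q ≥ -2, q − t ≥ 0, t − s ≥ 3.
Adding all 3 inequalities: the left sides telescope to 0, and the right sides sum to (-2) + 0 + 3 = 1. So 0 ≥ 1, which is false.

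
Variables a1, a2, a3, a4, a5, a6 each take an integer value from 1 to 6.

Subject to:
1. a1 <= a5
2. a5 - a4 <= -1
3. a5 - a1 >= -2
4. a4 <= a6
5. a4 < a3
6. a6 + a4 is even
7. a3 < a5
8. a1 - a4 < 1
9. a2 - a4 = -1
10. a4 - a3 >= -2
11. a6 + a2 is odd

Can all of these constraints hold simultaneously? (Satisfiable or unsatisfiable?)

Constraints 2, 5, and 7 give a4 < a3, a3 < a5, a5 < a4. Chaining: a4 < a3 < a5 < a4, which forces a4 < a4 — impossible.

Unsatisfiable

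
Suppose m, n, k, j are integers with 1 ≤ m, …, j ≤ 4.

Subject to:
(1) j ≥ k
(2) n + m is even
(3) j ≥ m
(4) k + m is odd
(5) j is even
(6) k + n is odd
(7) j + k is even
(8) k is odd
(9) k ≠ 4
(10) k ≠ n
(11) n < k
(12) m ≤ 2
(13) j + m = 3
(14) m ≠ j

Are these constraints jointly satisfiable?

Unsatisfiable

Constraint 5 makes j even and constraint 8 makes k odd, so j + k must be odd. Constraint 7 says j + k is even — contradiction.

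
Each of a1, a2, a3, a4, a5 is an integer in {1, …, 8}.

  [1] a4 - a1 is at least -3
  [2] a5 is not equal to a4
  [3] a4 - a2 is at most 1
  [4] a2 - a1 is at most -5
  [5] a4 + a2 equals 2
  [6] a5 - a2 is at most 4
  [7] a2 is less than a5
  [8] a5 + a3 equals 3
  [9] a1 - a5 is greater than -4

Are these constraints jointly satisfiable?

Constraints 1, 3, and 4 give a2 − a4 ≥ -1, a4 − a1 ≥ -3, a1 − a2 ≥ 5.
Adding all 3 inequalities: the left sides telescope to 0, and the right sides sum to (-1) + (-3) + 5 = 1. So 0 ≥ 1, which is false.

Unsatisfiable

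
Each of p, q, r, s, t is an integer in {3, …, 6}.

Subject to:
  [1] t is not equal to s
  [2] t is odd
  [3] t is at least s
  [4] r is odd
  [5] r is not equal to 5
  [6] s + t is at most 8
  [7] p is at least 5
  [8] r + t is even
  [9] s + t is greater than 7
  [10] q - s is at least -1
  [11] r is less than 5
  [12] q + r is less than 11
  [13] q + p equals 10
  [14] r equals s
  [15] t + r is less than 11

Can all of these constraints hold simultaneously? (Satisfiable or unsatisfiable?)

Try p = 5, q = 5, r = 3, s = 3, t = 5.
Check constraint 6: s + t = 8; constraint 9: s + t = 8. The remaining constraints are straightforward to verify.

Satisfiable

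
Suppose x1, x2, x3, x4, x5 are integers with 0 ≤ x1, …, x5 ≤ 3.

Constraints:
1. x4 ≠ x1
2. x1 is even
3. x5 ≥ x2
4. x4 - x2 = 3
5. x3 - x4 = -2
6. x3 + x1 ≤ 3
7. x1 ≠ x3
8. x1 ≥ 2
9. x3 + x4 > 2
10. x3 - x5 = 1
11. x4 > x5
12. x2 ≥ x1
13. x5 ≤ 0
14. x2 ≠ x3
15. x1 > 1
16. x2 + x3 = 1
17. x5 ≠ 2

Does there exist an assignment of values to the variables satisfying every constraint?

From constraints 8 and 12: x2 ≥ x1 and x1 ≥ 2, so x2 ≥ 2. From constraints 3 and 13: x2 ≤ x5 and x5 ≤ 0, so x2 ≤ 0. But 0 < 2, so no value of x2 works.

Unsatisfiable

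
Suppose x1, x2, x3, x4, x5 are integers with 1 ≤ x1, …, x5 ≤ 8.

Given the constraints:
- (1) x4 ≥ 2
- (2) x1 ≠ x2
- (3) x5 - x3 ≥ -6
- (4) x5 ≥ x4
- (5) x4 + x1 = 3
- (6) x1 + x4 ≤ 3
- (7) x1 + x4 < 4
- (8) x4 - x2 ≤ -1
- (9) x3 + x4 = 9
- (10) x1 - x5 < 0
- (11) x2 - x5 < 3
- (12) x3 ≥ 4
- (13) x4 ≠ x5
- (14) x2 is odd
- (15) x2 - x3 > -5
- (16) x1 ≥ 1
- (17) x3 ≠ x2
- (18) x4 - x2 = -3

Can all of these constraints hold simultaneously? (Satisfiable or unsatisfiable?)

Try x1 = 1, x2 = 5, x3 = 7, x4 = 2, x5 = 3.
Check constraint 3: x5 - x3 = -4; constraint 5: x4 + x1 = 3; constraint 6: x1 + x4 = 3. The remaining constraints are straightforward to verify.

Satisfiable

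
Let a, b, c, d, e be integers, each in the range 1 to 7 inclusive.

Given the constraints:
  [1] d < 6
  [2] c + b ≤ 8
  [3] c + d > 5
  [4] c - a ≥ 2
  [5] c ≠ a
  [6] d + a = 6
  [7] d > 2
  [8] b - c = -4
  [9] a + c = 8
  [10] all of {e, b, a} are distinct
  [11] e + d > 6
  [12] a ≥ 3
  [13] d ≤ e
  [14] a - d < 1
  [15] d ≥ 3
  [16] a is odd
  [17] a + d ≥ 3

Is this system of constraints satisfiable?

Satisfiable

The assignment a = 3, b = 1, c = 5, d = 3, e = 4 works:
  constraint 2 holds since c + b = 6.
  constraint 3 holds since c + d = 8.
  constraint 4 holds since c - a = 2.
The rest check out directly.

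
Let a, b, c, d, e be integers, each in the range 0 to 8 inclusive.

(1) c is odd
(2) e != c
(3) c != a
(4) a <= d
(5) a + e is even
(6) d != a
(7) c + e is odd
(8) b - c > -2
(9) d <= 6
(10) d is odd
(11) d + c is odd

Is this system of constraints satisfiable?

Unsatisfiable

Constraint 10 makes d odd and constraint 1 makes c odd, so d + c must be even. Constraint 11 says d + c is odd — contradiction.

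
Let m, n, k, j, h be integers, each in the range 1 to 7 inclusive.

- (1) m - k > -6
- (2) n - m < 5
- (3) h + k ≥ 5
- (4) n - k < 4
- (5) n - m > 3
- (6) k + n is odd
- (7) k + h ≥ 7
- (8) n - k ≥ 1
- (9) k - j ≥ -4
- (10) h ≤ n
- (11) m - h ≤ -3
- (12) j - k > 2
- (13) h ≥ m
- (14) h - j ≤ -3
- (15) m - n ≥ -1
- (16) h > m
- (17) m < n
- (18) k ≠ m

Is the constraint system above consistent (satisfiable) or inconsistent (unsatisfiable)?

Constraints 8, 9, 11, 14, and 15 give m − n ≥ -1, n − k ≥ 1, k − j ≥ -4, j − h ≥ 3, h − m ≥ 3.
Adding all 5 inequalities: the left sides telescope to 0, and the right sides sum to (-1) + 1 + (-4) + 3 + 3 = 2. So 0 ≥ 2, which is false.

Unsatisfiable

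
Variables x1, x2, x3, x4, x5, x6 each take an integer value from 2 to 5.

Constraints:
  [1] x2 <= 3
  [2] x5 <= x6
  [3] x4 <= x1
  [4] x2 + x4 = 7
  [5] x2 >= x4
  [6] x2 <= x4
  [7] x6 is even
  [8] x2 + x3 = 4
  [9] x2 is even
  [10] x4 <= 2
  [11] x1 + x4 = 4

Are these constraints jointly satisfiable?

Unsatisfiable

From constraint 1: x2 ≤ 3. From constraint 10: x4 ≤ 2. Hence x2 + x4 ≤ 5. But constraint 4 requires x2 + x4 = 7, and 7 > 5. Contradiction.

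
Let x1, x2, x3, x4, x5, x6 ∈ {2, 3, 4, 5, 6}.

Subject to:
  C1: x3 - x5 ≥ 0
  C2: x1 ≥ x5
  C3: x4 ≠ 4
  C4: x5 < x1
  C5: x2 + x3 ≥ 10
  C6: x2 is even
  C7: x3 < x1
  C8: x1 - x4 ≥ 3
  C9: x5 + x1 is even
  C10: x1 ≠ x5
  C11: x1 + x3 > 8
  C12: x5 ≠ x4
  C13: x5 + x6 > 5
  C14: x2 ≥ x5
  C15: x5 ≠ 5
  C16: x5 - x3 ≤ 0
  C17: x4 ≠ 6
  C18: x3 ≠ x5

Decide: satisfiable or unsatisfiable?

Satisfiable

Take x1 = 6, x2 = 6, x3 = 5, x4 = 3, x5 = 2, x6 = 5. Then constraint 1: x3 - x5 = 3; constraint 5: x2 + x3 = 11, and every other listed constraint is also met.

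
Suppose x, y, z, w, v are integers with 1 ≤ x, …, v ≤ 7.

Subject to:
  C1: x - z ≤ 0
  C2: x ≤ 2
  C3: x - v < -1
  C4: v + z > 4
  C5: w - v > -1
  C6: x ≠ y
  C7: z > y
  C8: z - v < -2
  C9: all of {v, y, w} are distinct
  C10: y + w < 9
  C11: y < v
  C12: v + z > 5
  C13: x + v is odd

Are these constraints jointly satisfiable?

Take x = 2, y = 1, z = 2, w = 6, v = 5. Then constraint 1: x - z = 0; constraint 3: x - v = -3; constraint 4: v + z = 7, and every other listed constraint is also met.

Satisfiable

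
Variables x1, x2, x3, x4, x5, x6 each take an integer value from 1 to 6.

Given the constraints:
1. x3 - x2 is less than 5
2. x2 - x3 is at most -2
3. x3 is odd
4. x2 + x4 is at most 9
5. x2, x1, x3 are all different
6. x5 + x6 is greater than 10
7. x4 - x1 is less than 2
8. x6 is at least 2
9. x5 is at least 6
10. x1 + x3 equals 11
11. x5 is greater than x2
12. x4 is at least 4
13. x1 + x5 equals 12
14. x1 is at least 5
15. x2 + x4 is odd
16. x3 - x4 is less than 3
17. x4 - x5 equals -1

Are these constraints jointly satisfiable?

Setting (x1, x2, x3, x4, x5, x6) = (6, 2, 5, 5, 6, 5) satisfies everything: constraint 1: x3 - x2 = 3; constraint 2: x2 - x3 = -3, and the others follow.

Satisfiable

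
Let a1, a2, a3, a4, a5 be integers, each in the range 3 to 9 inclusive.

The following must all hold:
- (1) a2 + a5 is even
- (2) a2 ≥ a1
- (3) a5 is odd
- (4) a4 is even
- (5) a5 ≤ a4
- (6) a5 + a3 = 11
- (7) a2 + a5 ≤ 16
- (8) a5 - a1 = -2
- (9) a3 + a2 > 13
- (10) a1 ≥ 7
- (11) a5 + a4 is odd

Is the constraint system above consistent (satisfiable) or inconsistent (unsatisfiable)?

Try a1 = 7, a2 = 9, a3 = 6, a4 = 8, a5 = 5.
Check constraint 6: a5 + a3 = 11; constraint 7: a2 + a5 = 14. The remaining constraints are straightforward to verify.

Satisfiable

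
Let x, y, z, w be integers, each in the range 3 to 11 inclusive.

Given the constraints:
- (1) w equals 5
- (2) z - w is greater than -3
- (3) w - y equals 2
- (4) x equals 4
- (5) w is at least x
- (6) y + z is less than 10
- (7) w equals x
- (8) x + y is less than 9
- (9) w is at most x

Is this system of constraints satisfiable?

Constraint 1 fixes w = 5 and constraint 4 fixes x = 4, but constraint 7 requires w = x. Since 5 ≠ 4, contradiction.

Unsatisfiable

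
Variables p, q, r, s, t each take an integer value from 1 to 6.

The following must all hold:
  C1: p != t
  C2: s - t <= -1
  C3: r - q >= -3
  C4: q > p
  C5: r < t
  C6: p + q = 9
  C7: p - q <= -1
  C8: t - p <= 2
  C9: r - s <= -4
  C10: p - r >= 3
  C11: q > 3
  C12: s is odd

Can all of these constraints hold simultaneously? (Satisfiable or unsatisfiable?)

Unsatisfiable

Constraints 2, 3, 7, 8, and 9 give t − s ≥ 1, s − r ≥ 4, r − q ≥ -3, q − p ≥ 1, p − t ≥ -2.
Adding all 5 inequalities: the left sides telescope to 0, and the right sides sum to 1 + 4 + (-3) + 1 + (-2) = 1. So 0 ≥ 1, which is false.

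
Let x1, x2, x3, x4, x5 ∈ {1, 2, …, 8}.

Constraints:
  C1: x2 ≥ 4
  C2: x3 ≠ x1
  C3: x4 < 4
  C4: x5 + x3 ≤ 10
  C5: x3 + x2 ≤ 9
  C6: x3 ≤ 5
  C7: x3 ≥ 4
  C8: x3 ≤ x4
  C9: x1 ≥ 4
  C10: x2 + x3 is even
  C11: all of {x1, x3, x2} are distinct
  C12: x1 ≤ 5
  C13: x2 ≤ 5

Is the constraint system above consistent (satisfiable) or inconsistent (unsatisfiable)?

Constraints 1, 6, 7, 9, 12, and 13 confine each of x1, x3, x2 to the 2 values {4, 5}.
Constraint 11 requires all 3 of them to be distinct, but only 2 values are available — impossible by the pigeonhole principle.

Unsatisfiable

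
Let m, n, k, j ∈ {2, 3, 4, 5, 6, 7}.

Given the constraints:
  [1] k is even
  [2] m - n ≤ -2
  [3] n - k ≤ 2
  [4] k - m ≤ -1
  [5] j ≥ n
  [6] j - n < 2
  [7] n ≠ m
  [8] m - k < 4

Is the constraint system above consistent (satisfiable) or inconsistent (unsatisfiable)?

Unsatisfiable

Constraints 2, 3, and 4 give n − m ≥ 2, m − k ≥ 1, k − n ≥ -2.
Adding all 3 inequalities: the left sides telescope to 0, and the right sides sum to 2 + 1 + (-2) = 1. So 0 ≥ 1, which is false.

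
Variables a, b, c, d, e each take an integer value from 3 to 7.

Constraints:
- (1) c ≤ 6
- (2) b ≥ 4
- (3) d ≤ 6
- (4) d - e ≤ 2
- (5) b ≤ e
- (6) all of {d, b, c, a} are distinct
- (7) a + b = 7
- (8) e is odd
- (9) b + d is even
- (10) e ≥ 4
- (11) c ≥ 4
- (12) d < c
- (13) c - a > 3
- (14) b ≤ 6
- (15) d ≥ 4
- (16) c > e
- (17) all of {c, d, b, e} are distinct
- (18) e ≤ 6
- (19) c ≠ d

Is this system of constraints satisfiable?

Constraints 1, 2, 3, 10, 11, 14, 15, and 18 confine each of c, d, b, e to the 3 values {4, …, 6}.
Constraint 17 requires all 4 of them to be distinct, but only 3 values are available — impossible by the pigeonhole principle.

Unsatisfiable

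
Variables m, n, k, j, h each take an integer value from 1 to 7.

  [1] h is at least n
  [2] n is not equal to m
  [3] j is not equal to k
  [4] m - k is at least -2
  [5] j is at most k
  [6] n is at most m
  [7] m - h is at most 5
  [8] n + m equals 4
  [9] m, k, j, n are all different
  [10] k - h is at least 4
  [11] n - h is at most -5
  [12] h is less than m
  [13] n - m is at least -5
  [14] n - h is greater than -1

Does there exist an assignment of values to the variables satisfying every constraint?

Constraints 4, 10, 11, and 13 give h − n ≥ 5, n − m ≥ -5, m − k ≥ -2, k − h ≥ 4.
Adding all 4 inequalities: the left sides telescope to 0, and the right sides sum to 5 + (-5) + (-2) + 4 = 2. So 0 ≥ 2, which is false.

Unsatisfiable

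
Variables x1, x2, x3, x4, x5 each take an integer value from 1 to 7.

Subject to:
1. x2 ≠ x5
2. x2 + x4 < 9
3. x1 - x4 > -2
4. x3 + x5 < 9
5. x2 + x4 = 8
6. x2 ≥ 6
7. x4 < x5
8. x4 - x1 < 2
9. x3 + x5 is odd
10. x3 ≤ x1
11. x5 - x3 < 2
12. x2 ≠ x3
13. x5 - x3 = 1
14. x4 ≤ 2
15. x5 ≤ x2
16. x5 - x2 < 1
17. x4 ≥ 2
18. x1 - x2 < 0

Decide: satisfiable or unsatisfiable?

Satisfiable

Take x1 = 3, x2 = 6, x3 = 3, x4 = 2, x5 = 4. Then constraint 2: x2 + x4 = 8; constraint 3: x1 - x4 = 1, and every other listed constraint is also met.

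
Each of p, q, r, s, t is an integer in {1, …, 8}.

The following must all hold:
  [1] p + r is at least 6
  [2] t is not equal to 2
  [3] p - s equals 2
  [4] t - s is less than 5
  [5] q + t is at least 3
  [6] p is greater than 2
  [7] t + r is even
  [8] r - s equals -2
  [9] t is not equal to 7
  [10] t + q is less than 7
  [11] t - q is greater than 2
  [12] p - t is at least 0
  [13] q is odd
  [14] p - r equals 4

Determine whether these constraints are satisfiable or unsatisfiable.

Satisfiable

The assignment p = 5, q = 1, r = 1, s = 3, t = 5 works:
  constraint 1 holds since p + r = 6.
  constraint 3 holds since p - s = 2.
  constraint 4 holds since t - s = 2.
The rest check out directly.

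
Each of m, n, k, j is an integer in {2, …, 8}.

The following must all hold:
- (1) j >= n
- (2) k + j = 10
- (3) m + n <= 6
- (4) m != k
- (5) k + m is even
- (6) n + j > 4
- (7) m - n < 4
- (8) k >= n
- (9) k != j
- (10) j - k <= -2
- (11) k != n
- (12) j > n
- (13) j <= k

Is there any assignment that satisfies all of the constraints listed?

Take m = 3, n = 2, k = 7, j = 3. Then constraint 2: k + j = 10; constraint 3: m + n = 5; constraint 6: n + j = 5, and every other listed constraint is also met.

Satisfiable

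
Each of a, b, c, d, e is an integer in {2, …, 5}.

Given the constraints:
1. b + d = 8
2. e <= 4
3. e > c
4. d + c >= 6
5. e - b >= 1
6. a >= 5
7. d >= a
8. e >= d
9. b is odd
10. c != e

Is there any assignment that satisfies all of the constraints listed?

From constraints 6 and 7: d ≥ a and a ≥ 5, so d ≥ 5. From constraints 2 and 8: d ≤ e and e ≤ 4, so d ≤ 4. But 4 < 5, so no value of d works.

Unsatisfiable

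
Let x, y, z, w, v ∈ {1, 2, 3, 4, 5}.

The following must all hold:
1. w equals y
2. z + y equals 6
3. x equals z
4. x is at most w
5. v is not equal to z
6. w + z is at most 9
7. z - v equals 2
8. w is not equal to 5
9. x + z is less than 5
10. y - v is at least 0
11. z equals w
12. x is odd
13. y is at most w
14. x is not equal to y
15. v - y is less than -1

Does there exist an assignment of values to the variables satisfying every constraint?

Unsatisfiable

From constraints 1, 3, and 11, x = z = w = y, so x = y. But constraint 14 says x ≠ y. Contradiction.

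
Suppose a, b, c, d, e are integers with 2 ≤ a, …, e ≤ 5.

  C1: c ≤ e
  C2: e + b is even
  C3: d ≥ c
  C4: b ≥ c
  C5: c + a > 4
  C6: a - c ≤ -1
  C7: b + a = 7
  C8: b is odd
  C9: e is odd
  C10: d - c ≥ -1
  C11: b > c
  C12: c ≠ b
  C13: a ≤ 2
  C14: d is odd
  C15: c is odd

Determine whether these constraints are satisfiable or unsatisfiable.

The assignment a = 2, b = 5, c = 3, d = 3, e = 5 works:
  constraint 5 holds since c + a = 5.
  constraint 6 holds since a - c = -1.
  constraint 7 holds since b + a = 7.
The rest check out directly.

Satisfiable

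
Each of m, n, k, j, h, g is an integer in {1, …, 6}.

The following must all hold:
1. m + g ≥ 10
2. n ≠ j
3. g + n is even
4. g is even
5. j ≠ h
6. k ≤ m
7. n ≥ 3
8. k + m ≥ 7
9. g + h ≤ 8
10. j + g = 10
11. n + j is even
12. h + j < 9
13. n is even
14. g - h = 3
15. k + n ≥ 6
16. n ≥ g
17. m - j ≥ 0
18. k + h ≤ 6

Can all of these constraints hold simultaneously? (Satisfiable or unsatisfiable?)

Satisfiable

The assignment m = 6, n = 4, k = 2, j = 6, h = 1, g = 4 works:
  constraint 1 holds since m + g = 10.
  constraint 8 holds since k + m = 8.
The rest check out directly.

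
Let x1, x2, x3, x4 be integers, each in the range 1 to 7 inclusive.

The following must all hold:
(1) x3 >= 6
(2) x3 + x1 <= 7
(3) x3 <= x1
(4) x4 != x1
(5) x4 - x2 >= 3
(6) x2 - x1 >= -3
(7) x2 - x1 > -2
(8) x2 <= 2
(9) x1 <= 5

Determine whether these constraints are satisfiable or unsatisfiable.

From constraint 1: x3 ≥ 6. From constraints 3 and 9: x3 ≤ x1 and x1 ≤ 5, so x3 ≤ 5. But 5 < 6, so no value of x3 works.

Unsatisfiable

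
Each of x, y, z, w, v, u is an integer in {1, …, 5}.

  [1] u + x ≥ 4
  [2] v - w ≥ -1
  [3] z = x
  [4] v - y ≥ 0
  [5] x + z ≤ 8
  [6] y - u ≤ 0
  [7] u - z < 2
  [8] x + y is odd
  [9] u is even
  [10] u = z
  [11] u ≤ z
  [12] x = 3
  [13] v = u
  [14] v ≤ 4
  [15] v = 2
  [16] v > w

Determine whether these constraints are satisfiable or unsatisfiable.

Unsatisfiable

Constraint 15 fixes v = 2 and constraint 12 fixes x = 3. Constraints 3, 10, and 13 give v = u = z = x, so v = x. But 2 ≠ 3 — contradiction.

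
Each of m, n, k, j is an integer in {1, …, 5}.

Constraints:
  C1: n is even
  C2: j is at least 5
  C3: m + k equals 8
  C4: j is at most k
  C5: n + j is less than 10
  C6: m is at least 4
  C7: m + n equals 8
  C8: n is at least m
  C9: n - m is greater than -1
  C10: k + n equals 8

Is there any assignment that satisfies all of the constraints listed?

Unsatisfiable

From constraints 2 and 4: k ≥ j ≥ 5. From constraints 6 and 8: n ≥ m ≥ 4. Hence k + n ≥ 9. But constraint 10 requires k + n = 8, and 8 < 9. Contradiction.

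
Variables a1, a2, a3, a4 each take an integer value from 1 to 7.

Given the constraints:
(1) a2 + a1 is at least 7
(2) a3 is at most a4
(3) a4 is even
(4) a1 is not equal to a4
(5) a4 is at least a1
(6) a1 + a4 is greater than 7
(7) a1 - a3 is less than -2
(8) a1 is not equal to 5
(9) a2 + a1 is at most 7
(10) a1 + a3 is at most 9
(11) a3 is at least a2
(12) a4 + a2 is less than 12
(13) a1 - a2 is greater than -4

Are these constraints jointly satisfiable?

Satisfiable

Setting (a1, a2, a3, a4) = (2, 5, 6, 6) satisfies everything: constraint 1: a2 + a1 = 7; constraint 6: a1 + a4 = 8, and the others follow.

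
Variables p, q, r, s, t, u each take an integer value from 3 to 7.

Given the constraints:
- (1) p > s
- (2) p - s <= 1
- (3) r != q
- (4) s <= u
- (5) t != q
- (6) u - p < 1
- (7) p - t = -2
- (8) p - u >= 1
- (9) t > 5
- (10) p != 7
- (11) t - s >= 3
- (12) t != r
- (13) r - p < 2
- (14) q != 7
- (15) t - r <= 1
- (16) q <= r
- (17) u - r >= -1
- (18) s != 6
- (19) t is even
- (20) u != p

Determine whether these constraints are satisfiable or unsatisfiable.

Unsatisfiable

Constraints 2, 8, 11, 15, and 17 give r − t ≥ -1, t − s ≥ 3, s − p ≥ -1, p − u ≥ 1, u − r ≥ -1.
Adding all 5 inequalities: the left sides telescope to 0, and the right sides sum to (-1) + 3 + (-1) + 1 + (-1) = 1. So 0 ≥ 1, which is false.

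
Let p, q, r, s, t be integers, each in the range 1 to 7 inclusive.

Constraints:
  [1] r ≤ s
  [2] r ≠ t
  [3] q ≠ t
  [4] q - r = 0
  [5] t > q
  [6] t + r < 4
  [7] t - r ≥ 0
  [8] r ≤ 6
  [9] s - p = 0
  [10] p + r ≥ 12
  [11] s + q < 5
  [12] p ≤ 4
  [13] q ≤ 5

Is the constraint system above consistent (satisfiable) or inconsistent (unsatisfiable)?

Unsatisfiable

From constraint 12: p ≤ 4. From constraint 8: r ≤ 6. Hence p + r ≤ 10. But constraint 10 requires p + r ≥ 12, and 12 > 10. Contradiction.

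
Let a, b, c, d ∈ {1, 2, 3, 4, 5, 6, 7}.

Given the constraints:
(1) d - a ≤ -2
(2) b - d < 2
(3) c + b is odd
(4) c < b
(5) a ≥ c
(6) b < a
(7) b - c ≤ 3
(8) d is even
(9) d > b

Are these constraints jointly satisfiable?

Satisfiable

One satisfying assignment is a = 6, b = 3, c = 2, d = 4.
For the less obvious constraints — constraint 1: d - a = -2; constraint 2: b - d = -1; constraint 7: b - c = 1 — and the others hold by inspection.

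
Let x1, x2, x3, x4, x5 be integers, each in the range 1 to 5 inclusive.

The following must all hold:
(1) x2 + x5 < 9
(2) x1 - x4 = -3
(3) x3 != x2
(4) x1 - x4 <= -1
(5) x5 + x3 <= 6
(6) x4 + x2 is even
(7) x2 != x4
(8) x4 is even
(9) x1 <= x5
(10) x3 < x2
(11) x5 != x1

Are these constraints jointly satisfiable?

Satisfiable

Setting (x1, x2, x3, x4, x5) = (1, 2, 1, 4, 4) satisfies everything: constraint 1: x2 + x5 = 6; constraint 2: x1 - x4 = -3; constraint 4: x1 - x4 = -3, and the others follow.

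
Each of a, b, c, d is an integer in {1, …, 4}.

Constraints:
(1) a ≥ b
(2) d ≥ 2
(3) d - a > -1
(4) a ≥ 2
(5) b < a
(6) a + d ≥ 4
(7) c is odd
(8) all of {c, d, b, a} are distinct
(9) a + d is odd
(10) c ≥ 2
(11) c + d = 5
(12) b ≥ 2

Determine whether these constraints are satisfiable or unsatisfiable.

Constraints 2, 4, 10, and 12 confine each of c, d, b, a to the 3 values {2, …, 4} (the domain already gives each ≤ 4).
Constraint 8 requires all 4 of them to be distinct, but only 3 values are available — impossible by the pigeonhole principle.

Unsatisfiable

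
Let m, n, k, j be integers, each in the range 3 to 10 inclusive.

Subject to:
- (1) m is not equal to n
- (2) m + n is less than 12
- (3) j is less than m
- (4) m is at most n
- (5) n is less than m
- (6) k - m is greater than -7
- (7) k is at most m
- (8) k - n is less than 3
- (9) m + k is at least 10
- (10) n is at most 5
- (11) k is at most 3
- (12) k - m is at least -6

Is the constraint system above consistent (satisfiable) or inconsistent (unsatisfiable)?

Unsatisfiable

From constraints 4 and 10: m ≤ n ≤ 5. From constraint 11: k ≤ 3. Hence m + k ≤ 8. But constraint 9 requires m + k ≥ 10, and 10 > 8. Contradiction.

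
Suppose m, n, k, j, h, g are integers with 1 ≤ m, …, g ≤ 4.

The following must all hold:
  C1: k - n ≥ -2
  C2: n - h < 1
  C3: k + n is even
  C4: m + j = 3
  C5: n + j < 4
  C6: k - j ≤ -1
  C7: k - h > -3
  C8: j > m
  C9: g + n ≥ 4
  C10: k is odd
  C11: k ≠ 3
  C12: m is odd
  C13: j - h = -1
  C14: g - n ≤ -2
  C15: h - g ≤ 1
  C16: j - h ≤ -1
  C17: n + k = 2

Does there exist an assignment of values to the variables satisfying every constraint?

Unsatisfiable

Constraints 1, 6, 14, 15, and 16 give n − g ≥ 2, g − h ≥ -1, h − j ≥ 1, j − k ≥ 1, k − n ≥ -2.
Adding all 5 inequalities: the left sides telescope to 0, and the right sides sum to 2 + (-1) + 1 + 1 + (-2) = 1. So 0 ≥ 1, which is false.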